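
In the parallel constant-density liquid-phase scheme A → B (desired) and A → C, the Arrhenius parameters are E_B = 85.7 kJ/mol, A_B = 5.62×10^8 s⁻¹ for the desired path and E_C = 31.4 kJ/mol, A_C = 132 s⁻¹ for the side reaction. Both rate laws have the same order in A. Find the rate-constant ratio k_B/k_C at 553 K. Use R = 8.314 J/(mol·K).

31.6

Since both paths have the same order in A, the concentration cancels and S_{B/C} = k_B/k_C = (A_B/A_C)·exp[(E_C−E_B)/(RT)].
(E_C−E_B)/(RT) = (31.4−85.7)×10³/(8.314×553) = -54300/4598 = -11.81.
k_B/k_C = (5.62×10^8/132)·exp(-11.81) = 4.258×10^6 × 7.427×10^-6 = 31.6.
Since E_B > E_C, raising the temperature improves selectivity toward B.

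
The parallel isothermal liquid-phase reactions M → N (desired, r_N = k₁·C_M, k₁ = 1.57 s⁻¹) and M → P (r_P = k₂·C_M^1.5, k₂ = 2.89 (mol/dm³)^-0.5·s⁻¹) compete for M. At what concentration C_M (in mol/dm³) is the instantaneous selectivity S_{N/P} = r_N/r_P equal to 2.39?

0.0517 mol/dm³

S_{N/P} = (k₁/k₂)·C_M^-0.5 ⇒ C_M = (S·k₂/k₁)^(-2).
= (2.39×2.89/1.57)^(-2) = (4.399)^(-2) = 0.0517 mol/dm³.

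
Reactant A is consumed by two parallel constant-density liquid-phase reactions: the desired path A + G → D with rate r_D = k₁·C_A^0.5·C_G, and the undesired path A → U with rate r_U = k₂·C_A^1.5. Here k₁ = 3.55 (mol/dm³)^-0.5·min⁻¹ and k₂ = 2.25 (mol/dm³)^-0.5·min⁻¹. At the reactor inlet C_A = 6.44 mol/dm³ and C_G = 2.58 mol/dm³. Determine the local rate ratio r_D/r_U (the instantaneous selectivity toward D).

0.632

S_{D/U} = r_D/r_U = (k₁·C_A^0.5·C_G)/(k₂·C_A^1.5) = (k₁/k₂)·C_A⁻¹·C_G.
= (3.55×6.440^0.5×2.580) / (2.25×6.440^1.5) = 23.24/36.77 = 0.632.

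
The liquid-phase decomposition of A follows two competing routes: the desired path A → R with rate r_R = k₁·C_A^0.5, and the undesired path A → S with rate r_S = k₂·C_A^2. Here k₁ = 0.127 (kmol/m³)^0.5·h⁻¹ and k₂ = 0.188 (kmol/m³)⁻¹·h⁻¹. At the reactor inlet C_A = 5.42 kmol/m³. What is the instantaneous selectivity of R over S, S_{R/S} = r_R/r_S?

S_{R/S} = r_R/r_S = (k₁·C_A^0.5)/(k₂·C_A^2) = (k₁/k₂)·C_A^-1.5.
= (0.127×5.420^0.5) / (0.188×5.420^2) = 0.2957/5.523 = 0.0535.

0.0535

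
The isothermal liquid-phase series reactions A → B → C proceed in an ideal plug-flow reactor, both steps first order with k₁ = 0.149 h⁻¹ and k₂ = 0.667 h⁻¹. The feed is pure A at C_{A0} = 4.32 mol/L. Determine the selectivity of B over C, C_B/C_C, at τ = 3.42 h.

Solving the coupled first-order balances gives C_B(τ) = [k₁/(k₂−k₁)]·C_{A0}·(e^(−k₁τ) − e^(−k₂τ)).
e^(−k₁τ) = e^(−0.149×3.42) = e^(−0.5096) = 0.6007; e^(−k₂τ) = e^(−2.281) = 0.1022.
C_B = 0.149×4.32/(0.667−0.149) × (0.6007−0.1022) = 1.243×0.4986 = 0.6195 mol/L.
C_A = C_{A0}e^(−k₁τ) = 2.595 mol/L, so C_C = C_{A0}−C_A−C_B = 1.105 mol/L; C_B/C_C = 0.561.

0.561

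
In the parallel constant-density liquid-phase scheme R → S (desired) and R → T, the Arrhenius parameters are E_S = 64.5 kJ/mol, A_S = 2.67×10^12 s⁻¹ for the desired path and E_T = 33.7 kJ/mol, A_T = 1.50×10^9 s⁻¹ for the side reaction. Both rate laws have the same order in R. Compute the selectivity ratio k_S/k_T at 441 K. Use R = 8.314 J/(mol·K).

k_S/k_T = (A_S/A_T)·exp[−(E_S−E_T)/(RT)] = (A_S/A_T)·exp[(E_T−E_S)/(RT)].
(E_T−E_S)/(RT) = (33.7−64.5)×10³/(8.314×441) = -30800/3666 = -8.400.
k_S/k_T = (2.67×10^12/1.50×10^9)·exp(-8.400) = 1780 × 2.248×10^-4 = 0.400.

0.400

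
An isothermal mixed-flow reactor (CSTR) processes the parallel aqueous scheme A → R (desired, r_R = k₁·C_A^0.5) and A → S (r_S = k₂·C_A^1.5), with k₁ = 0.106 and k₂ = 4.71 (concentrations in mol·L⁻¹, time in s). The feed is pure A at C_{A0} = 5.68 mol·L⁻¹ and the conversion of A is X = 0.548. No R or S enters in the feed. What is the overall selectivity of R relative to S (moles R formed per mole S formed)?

0.00877

Exit C_A = C_{A0}(1−X) = 5.68×0.452 = 2.567 mol·L⁻¹.
A CSTR operates uniformly at the exit composition, giving r_R = 0.1698 and r_S = 19.38 (each k·C_A^n at C_A = 2.567).
Overall selectivity = C_R/C_S = r_Rτ/(r_Sτ) = r_R/r_S = 0.00877.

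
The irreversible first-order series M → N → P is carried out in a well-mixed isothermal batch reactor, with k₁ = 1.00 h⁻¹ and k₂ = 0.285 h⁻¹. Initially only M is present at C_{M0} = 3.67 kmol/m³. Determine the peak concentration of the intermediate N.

2.23 kmol/m³

At the optimum, C_{N,max}/C_{M0} = (k₁/k₂)^[k₂/(k₂−k₁)].
= (1.00/0.285)^(0.285/(0.285−1.00)) = (3.509)^(-0.3986) = 0.6063.
C_{N,max} = 0.6063×3.67 = 2.23 kmol/m³.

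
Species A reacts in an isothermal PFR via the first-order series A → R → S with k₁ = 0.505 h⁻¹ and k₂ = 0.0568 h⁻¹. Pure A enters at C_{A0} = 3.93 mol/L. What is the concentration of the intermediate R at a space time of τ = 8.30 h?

2.70 mol/L

For first-order series with pure A initially, C_R(τ) = k₁C_{A0}/(k₂−k₁)·(e^(−k₁τ) − e^(−k₂τ)).
e^(−k₁τ) = e^(−0.505×8.30) = e^(−4.192) = 0.01512; e^(−k₂τ) = e^(−0.4714) = 0.6241.
C_R = 0.505×3.93/(0.0568−0.505) × (0.01512−0.6241) = (-4.428)×(-0.6090) = 2.697 mol/L.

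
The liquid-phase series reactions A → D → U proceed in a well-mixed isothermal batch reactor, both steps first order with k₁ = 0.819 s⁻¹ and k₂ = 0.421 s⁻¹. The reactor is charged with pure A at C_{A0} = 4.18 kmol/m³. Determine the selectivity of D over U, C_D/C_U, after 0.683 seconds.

Solving the coupled first-order balances gives C_D(t) = [k₁/(k₂−k₁)]·C_{A0}·(e^(−k₁t) − e^(−k₂t)).
e^(−k₁t) = e^(−0.819×0.683) = e^(−0.5594) = 0.5716; e^(−k₂t) = e^(−0.2875) = 0.7501.
C_D = 0.819×4.18/(0.421−0.819) × (0.5716−0.7501) = (-8.602)×(-0.1785) = 1.536 kmol/m³.
C_A = C_{A0}e^(−k₁t) = 2.389 kmol/m³, so C_U = C_{A0}−C_A−C_D = 0.2551 kmol/m³; C_D/C_U = 6.02.

6.02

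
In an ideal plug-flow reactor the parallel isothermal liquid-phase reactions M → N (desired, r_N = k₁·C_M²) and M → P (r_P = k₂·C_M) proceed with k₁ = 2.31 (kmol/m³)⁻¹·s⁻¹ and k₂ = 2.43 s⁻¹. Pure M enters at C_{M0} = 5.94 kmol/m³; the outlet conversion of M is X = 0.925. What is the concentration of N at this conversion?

3.87 kmol/m³

C_M = C_{M0}(1−X) = 0.4455 kmol/m³.
Along a PFR/batch, dC_P/dC_M = −r_P/(r_N+r_P) = −k₂/(k₂+k₁·C_M).
Integrating from C_{M0} to C_M: C_P = (2.43/2.31)·ln[(2.43+2.31·5.94)/(2.43+2.31·0.445)] = 1.052·ln(16.15/3.459) = 1.621 kmol/m³.
Then C_N = (C_{M0}−C_M) − C_P = 5.495 − 1.621 = 3.873 kmol/m³.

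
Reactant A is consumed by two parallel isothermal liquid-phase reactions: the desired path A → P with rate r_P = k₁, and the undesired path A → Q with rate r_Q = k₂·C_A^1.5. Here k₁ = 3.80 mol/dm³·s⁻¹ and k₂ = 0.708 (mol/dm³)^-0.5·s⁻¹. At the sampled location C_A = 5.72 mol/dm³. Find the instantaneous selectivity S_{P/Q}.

S_{P/Q} = r_P/r_Q = (k₁)/(k₂·C_A^1.5) = (k₁/k₂)·C_A^-1.5.
= (3.80) / (0.708×5.720^1.5) = 3.800/9.686 = 0.392.

0.392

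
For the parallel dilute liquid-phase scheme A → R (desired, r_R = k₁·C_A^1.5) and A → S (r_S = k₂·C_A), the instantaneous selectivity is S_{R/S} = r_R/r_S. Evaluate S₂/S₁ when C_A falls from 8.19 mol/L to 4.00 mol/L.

S_{R/S} = (k₁/k₂)·C_A^0.5, so S₂/S₁ = (C_{A,2}/C_{A,1})^0.5.
= (4.00/8.19)^0.5 = (0.4884)^0.5 = 0.699.
Selectivity toward R falls as C_A falls — high-concentration operation is favoured.

0.699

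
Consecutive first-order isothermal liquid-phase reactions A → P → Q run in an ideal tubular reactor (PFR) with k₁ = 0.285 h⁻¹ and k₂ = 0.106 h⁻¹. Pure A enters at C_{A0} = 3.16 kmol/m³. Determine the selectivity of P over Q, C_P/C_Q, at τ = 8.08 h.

1.35

For first-order series with pure A initially, C_P(τ) = k₁C_{A0}/(k₂−k₁)·(e^(−k₁τ) − e^(−k₂τ)).
e^(−k₁τ) = e^(−0.285×8.08) = e^(−2.303) = 0.09998; e^(−k₂τ) = e^(−0.8565) = 0.4247.
C_P = 0.285×3.16/(0.106−0.285) × (0.09998−0.4247) = (-5.031)×(-0.3247) = 1.634 kmol/m³.
C_A = C_{A0}e^(−k₁τ) = 0.3159 kmol/m³, so C_Q = C_{A0}−C_A−C_P = 1.211 kmol/m³; C_P/C_Q = 1.35.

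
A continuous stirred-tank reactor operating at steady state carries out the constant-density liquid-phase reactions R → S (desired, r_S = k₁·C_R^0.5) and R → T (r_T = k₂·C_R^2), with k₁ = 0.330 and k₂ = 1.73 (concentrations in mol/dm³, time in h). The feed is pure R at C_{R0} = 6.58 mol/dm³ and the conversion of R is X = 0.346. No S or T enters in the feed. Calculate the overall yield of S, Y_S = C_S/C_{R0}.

0.00724

Exit C_R = C_{R0}(1−X) = 6.58×0.654 = 4.303 mol/dm³.
Rates in a CSTR are evaluated at the outlet concentration: r_S = 0.330×4.303^0.5 = 0.6846, r_T = 1.73×4.303^2 = 32.04.
Fraction of consumed R going to S: r_S/(r_S+r_T) = 0.02092.
C_S = 0.02092·C_{R0}·X = 0.02092×6.58×0.346 = 0.0476 mol/dm³; Y_S = C_S/C_{R0} = 0.00724.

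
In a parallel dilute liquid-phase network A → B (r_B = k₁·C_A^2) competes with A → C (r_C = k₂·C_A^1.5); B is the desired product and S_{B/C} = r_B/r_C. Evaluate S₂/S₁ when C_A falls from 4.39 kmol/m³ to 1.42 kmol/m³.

0.569

S_{B/C} = (k₁/k₂)·C_A^0.5, so S₂/S₁ = (C_{A,2}/C_{A,1})^0.5.
= (1.42/4.39)^0.5 = (0.3235)^0.5 = 0.569.
Selectivity toward B falls as C_A falls — high-concentration operation is favoured.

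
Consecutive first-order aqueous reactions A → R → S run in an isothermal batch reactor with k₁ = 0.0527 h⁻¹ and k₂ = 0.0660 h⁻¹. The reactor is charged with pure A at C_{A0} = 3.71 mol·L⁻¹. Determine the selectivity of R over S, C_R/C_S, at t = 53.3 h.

For first-order series with pure A initially, C_R(t) = k₁C_{A0}/(k₂−k₁)·(e^(−k₁t) − e^(−k₂t)).
e^(−k₁t) = e^(−0.0527×53.3) = e^(−2.809) = 0.06027; e^(−k₂t) = e^(−3.518) = 0.02966.
C_R = 0.0527×3.71/(0.0660−0.0527) × (0.06027−0.02966) = 14.70×0.03061 = 0.4499 mol·L⁻¹.
C_A = C_{A0}e^(−k₁t) = 0.2236 mol·L⁻¹, so C_S = C_{A0}−C_A−C_R = 3.036 mol·L⁻¹; C_R/C_S = 0.148.

0.148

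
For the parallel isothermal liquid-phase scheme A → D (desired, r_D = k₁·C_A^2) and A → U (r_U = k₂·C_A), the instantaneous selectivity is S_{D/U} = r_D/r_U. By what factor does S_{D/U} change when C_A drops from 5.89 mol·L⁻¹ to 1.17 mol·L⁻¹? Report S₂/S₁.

S_{D/U} = (k₁/k₂)·C_A, so S₂/S₁ = (C_{A,2}/C_{A,1}).
= 1.17/5.89 = 0.199.
Selectivity toward D falls as C_A falls — high-concentration operation is favoured.

0.199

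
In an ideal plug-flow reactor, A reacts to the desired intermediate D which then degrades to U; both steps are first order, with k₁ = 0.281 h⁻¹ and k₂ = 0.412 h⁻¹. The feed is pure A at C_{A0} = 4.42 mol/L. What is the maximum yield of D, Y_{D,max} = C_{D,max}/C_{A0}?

For a first-order series the maximum intermediate yield is C_{D,max}/C_{A0} = (k₁/k₂)^[k₂/(k₂−k₁)].
= (0.281/0.412)^(0.412/(0.412−0.281)) = (0.6820)^(3.145) = 0.3001.

0.300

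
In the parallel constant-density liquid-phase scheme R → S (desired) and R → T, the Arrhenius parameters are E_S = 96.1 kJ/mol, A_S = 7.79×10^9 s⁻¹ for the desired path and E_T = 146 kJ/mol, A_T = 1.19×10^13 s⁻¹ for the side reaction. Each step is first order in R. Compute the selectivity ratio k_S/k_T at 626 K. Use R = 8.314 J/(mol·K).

k_S/k_T = (A_S/A_T)·exp[−(E_S−E_T)/(RT)] = (A_S/A_T)·exp[(E_T−E_S)/(RT)].
(E_T−E_S)/(RT) = (146−96.1)×10³/(8.314×626) = 49900/5205 = 9.588.
k_S/k_T = (7.79×10^9/1.19×10^13)·exp(9.588) = 6.546×10^-4 × 14585 = 9.55.

9.55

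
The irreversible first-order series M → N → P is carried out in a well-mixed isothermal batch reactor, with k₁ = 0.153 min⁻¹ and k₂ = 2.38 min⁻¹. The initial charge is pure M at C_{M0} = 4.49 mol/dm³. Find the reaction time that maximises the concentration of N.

1.23 min

The intermediate peaks when r₁ = r₂, i.e. k₁e^(−k₁t) = k₂e^(−k₂t), giving t_opt = ln(k₂/k₁)/(k₂−k₁).
= ln(2.38/0.153)/(2.38−0.153) = ln(15.56)/2.227 = 2.744/2.227 = 1.23 min.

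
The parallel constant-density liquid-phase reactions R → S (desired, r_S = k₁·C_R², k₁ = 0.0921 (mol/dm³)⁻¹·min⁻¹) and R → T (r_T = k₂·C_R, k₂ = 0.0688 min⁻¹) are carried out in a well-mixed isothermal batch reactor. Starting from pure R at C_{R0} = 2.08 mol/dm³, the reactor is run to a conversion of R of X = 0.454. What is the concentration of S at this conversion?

0.641 mol/dm³

C_R = C_{R0}(1−X) = 1.136 mol/dm³.
Along a PFR/batch, dC_T/dC_R = −r_T/(r_S+r_T) = −k₂/(k₂+k₁·C_R).
Integrating from C_{R0} to C_R: C_T = (0.0688/0.0921)·ln[(0.0688+0.0921·2.08)/(0.0688+0.0921·1.14)] = 0.7470·ln(0.2604/0.1734) = 0.3037 mol/dm³.
Then C_S = (C_{R0}−C_R) − C_T = 0.9443 − 0.3037 = 0.6406 mol/dm³.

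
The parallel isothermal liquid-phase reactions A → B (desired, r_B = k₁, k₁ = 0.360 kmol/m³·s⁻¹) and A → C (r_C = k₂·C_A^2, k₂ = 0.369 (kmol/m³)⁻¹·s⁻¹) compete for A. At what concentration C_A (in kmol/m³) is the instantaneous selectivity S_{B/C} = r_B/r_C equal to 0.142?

2.62 kmol/m³

S_{B/C} = (k₁/k₂)·C_A^-2 ⇒ C_A = (S·k₂/k₁)^(-0.5).
= (0.142×0.369/0.360)^(-0.5) = (0.1455)^(-0.5) = 2.62 kmol/m³.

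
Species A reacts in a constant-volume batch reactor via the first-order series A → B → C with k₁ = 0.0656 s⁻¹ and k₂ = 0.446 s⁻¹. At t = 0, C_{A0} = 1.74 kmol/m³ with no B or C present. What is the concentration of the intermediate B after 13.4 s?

The intermediate concentration in a first-order A→B→C sequence is C_B = k₁C_{A0}(e^(−k₁t) − e^(−k₂t))/(k₂−k₁).
e^(−k₁t) = e^(−0.0656×13.4) = e^(−0.8790) = 0.4152; e^(−k₂t) = e^(−5.976) = 0.002538.
C_B = 0.0656×1.74/(0.446−0.0656) × (0.4152−0.002538) = 0.3001×0.4126 = 0.1238 kmol/m³.

0.124 kmol/m³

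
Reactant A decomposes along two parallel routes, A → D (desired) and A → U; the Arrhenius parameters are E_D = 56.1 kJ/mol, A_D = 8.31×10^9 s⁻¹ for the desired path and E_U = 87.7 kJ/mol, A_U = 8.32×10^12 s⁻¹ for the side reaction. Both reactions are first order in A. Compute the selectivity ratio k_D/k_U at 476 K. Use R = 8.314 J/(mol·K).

With equal orders, S_{D/U} = k_D/k_U = (A_D/A_U)·exp[(E_U−E_D)/(RT)].
(E_U−E_D)/(RT) = (87.7−56.1)×10³/(8.314×476) = 31600/3957 = 7.985.
k_D/k_U = (8.31×10^9/8.32×10^12)·exp(7.985) = 9.988×10^-4 × 2936 = 2.93.

2.93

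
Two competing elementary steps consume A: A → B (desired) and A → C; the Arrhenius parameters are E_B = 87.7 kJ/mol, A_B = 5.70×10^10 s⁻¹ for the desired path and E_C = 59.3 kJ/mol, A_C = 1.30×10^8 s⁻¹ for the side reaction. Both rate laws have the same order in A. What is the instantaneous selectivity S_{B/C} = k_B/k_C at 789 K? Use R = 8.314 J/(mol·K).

5.78

With equal orders, S_{B/C} = k_B/k_C = (A_B/A_C)·exp[(E_C−E_B)/(RT)].
(E_C−E_B)/(RT) = (59.3−87.7)×10³/(8.314×789) = -28400/6560 = -4.329.
k_B/k_C = (5.70×10^10/1.30×10^8)·exp(-4.329) = 438.5 × 0.01317 = 5.78.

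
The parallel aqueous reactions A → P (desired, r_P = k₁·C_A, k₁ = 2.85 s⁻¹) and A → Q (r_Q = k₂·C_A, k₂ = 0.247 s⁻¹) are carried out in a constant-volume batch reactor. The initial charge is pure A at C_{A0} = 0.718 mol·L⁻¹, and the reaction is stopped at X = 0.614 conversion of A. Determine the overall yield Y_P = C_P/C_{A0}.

0.565

C_A = C_{A0}(1−X) = 0.2771 mol·L⁻¹.
Both paths are first order in A, so the instantaneous fraction to P is constant: dC_P/d(−C_A) = k₁/(k₁+k₂) = 0.9202.
C_P = 0.9202·(C_{A0}−C_A) = 0.9202×0.4409 = 0.406 mol·L⁻¹.
Y_P = C_P/C_{A0} = 0.4057/0.718 = 0.565.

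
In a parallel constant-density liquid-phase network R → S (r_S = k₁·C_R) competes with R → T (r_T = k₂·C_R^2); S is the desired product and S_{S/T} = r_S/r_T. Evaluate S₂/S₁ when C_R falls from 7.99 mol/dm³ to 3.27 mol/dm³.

2.44

S_{S/T} = (k₁/k₂)·C_R⁻¹, so S₂/S₁ = (C_{R,2}/C_{R,1})⁻¹.
= 7.99/3.27 = 2.44.
Selectivity toward S rises as C_R falls — low-concentration operation is favoured.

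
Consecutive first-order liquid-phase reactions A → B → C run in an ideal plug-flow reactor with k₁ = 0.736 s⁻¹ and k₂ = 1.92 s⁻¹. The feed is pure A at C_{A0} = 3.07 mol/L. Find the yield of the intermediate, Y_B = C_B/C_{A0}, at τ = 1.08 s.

The intermediate concentration in a first-order A→B→C sequence is C_B = k₁C_{A0}(e^(−k₁τ) − e^(−k₂τ))/(k₂−k₁).
e^(−k₁τ) = e^(−0.736×1.08) = e^(−0.7949) = 0.4516; e^(−k₂τ) = e^(−2.074) = 0.1257.
C_B = 0.736×3.07/(1.92−0.736) × (0.4516−0.1257) = 1.908×0.3259 = 0.6219 mol/L.
Y_B = C_B/C_{A0} = 0.6219/3.07 = 0.203.

0.203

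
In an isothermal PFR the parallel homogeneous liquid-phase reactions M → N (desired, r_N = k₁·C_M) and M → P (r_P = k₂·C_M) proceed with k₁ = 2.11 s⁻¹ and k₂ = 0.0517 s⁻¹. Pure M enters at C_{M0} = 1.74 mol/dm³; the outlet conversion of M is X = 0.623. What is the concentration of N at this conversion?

1.06 mol/dm³

C_M = C_{M0}(1−X) = 0.6560 mol/dm³.
Both paths are first order in M, so the instantaneous fraction to N is constant: dC_N/d(−C_M) = k₁/(k₁+k₂) = 0.9761.
C_N = 0.9761·(C_{M0}−C_M) = 0.9761×1.084 = 1.06 mol/dm³.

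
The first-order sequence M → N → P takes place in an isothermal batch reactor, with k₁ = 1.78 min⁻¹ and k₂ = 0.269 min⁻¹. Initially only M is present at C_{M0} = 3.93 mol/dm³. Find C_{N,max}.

2.81 mol/dm³

For a first-order series the maximum intermediate yield is C_{N,max}/C_{M0} = (k₁/k₂)^[k₂/(k₂−k₁)].
= (1.78/0.269)^(0.269/(0.269−1.78)) = (6.617)^(-0.1780) = 0.7143.
C_{N,max} = 0.7143×3.93 = 2.81 mol/dm³.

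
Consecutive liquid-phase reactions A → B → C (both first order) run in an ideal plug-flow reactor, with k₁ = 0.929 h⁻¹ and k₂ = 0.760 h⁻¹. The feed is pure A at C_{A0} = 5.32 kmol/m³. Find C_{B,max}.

2.16 kmol/m³

At the optimum, C_{B,max}/C_{A0} = (k₁/k₂)^[k₂/(k₂−k₁)].
= (0.929/0.760)^(0.760/(0.760−0.929)) = (1.222)^(-4.497) = 0.4054.
C_{B,max} = 0.4054×5.32 = 2.16 kmol/m³.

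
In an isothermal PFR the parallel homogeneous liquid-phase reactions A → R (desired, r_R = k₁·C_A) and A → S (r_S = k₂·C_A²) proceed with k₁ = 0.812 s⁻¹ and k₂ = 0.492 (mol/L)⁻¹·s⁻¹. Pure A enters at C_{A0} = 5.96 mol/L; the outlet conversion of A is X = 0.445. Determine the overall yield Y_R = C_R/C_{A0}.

C_A = C_{A0}(1−X) = 3.308 mol/L.
Along a PFR/batch, dC_R/dC_A = −r_R/(r_R+r_S) = −k₁/(k₁+k₂·C_A).
Integrating from C_{A0} to C_A: C_R = (0.812/0.492)·ln[(0.812+0.492·5.96)/(0.812+0.492·3.31)] = 1.650·ln(3.744/2.439) = 0.7072 mol/L.
Y_R = C_R/C_{A0} = 0.7072/5.96 = 0.119.

0.119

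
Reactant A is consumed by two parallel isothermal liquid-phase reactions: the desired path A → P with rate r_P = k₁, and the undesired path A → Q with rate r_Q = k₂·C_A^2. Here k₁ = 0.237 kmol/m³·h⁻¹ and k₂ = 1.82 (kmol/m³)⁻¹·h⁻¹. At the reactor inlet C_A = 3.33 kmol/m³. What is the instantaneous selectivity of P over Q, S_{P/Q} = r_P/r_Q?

0.0117

S_{P/Q} = r_P/r_Q = (k₁)/(k₂·C_A^2) = (k₁/k₂)·C_A^-2.
= (0.237) / (1.82×3.330^2) = 0.2370/20.18 = 0.0117.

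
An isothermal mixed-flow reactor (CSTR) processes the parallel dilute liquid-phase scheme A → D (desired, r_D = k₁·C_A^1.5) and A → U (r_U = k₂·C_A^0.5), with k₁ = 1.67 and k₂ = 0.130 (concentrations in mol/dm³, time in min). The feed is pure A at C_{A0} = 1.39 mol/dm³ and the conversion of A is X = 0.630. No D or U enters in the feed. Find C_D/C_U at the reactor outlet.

6.61

Exit C_A = C_{A0}(1−X) = 1.39×0.370 = 0.5143 mol/dm³.
Rates in a CSTR are evaluated at the outlet concentration: r_D = 1.67×0.5143^1.5 = 0.6159, r_U = 0.130×0.5143^0.5 = 0.09323.
Overall selectivity = C_D/C_U = r_Dτ/(r_Uτ) = r_D/r_U = 6.61.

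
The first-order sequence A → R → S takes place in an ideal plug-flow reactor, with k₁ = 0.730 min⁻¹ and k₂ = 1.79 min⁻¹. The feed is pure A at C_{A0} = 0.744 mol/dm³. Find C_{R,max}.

0.164 mol/dm³

Evaluating C_R at τ_opt = ln(k₂/k₁)/(k₂−k₁) gives C_{R,max}/C_{A0} = (k₁/k₂)^[k₂/(k₂−k₁)].
= (0.730/1.79)^(1.79/(1.79−0.730)) = (0.4078)^(1.689) = 0.2199.
C_{R,max} = 0.2199×0.744 = 0.164 mol/dm³.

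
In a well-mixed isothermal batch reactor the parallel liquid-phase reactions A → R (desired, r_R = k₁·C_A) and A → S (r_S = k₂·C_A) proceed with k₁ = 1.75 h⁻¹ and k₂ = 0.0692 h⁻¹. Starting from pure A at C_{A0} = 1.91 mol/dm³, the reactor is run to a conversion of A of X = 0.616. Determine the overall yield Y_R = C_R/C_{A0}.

0.593

C_A = C_{A0}(1−X) = 0.7334 mol/dm³.
Both paths are first order in A, so the instantaneous fraction to R is constant: dC_R/d(−C_A) = k₁/(k₁+k₂) = 0.9620.
C_R = 0.9620·(C_{A0}−C_A) = 0.9620×1.177 = 1.13 mol/dm³.
Y_R = C_R/C_{A0} = 1.132/1.91 = 0.593.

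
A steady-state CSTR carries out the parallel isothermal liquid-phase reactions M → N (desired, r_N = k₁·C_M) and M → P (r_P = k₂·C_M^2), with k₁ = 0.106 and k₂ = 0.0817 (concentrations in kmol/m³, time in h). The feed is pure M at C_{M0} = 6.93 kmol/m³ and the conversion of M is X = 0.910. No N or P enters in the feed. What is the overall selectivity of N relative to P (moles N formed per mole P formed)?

Exit C_M = C_{M0}(1−X) = 6.93×0.0900 = 0.6237 kmol/m³.
In a CSTR the entire volume is at exit conditions, so r_N = 0.106×0.6237 = 0.06611 and r_P = 0.0817×0.6237^2 = 0.03178.
Overall selectivity = C_N/C_P = r_Nτ/(r_Pτ) = r_N/r_P = 2.08.

2.08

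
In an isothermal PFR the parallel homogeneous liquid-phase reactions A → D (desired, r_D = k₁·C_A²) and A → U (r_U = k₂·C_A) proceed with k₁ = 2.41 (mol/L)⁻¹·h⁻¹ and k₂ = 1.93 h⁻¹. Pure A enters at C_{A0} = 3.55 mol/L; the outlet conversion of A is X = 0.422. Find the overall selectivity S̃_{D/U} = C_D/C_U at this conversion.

C_A = C_{A0}(1−X) = 2.052 mol/L.
Along a PFR/batch, dC_U/dC_A = −r_U/(r_D+r_U) = −k₂/(k₂+k₁·C_A).
Integrating from C_{A0} to C_A: C_U = (1.93/2.41)·ln[(1.93+2.41·3.55)/(1.93+2.41·2.05)] = 0.8008·ln(10.49/6.875) = 0.3380 mol/L.
Then C_D = (C_{A0}−C_A) − C_U = 1.498 − 0.3380 = 1.160 mol/L.
S̃_{D/U} = C_D/C_U = 1.160/0.3380 = 3.43.

3.43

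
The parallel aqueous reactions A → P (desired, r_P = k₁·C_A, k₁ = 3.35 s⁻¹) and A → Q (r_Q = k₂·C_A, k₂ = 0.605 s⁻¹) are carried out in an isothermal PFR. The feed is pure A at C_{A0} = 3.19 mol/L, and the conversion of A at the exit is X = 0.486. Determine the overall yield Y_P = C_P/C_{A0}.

0.412

C_A = C_{A0}(1−X) = 1.640 mol/L.
Both paths are first order in A, so the instantaneous fraction to P is constant: dC_P/d(−C_A) = k₁/(k₁+k₂) = 0.8470.
C_P = 0.8470·(C_{A0}−C_A) = 0.8470×1.550 = 1.31 mol/L.
Y_P = C_P/C_{A0} = 1.313/3.19 = 0.412.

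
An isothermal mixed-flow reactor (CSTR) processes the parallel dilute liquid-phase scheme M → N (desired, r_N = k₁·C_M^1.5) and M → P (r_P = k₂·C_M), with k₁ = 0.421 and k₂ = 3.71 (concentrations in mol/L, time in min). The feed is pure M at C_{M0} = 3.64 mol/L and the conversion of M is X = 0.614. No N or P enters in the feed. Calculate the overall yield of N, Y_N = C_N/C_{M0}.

0.0728

Exit C_M = C_{M0}(1−X) = 3.64×0.386 = 1.405 mol/L.
In a CSTR the entire volume is at exit conditions, so r_N = 0.421×1.405^1.5 = 0.7012 and r_P = 3.71×1.405 = 5.213.
Fraction of consumed M going to N: r_N/(r_N+r_P) = 0.1186.
C_N = 0.1186·C_{M0}·X = 0.1186×3.64×0.614 = 0.265 mol/L; Y_N = C_N/C_{M0} = 0.0728.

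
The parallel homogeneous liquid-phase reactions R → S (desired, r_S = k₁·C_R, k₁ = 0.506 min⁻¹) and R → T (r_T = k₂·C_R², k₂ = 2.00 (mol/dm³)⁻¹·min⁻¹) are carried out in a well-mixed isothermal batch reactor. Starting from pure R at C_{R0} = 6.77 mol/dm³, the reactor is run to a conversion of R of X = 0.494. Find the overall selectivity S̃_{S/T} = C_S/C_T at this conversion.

C_R = C_{R0}(1−X) = 3.426 mol/dm³.
Along a PFR/batch, dC_S/dC_R = −r_S/(r_S+r_T) = −k₁/(k₁+k₂·C_R).
Integrating from C_{R0} to C_R: C_S = (0.506/2.00)·ln[(0.506+2.00·6.77)/(0.506+2.00·3.43)] = 0.2530·ln(14.05/7.357) = 0.1636 mol/dm³.
C_T = (C_{R0}−C_R)−C_S = 3.181 mol/dm³; S̃_{S/T} = 0.1636/3.181 = 0.0514.

0.0514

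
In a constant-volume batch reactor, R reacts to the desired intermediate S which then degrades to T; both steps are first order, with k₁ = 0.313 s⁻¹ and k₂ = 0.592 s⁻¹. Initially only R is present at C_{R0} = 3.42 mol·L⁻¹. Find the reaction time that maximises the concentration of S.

2.28 s

For first-order series the maximum of C_S occurs at t_opt = ln(k₂/k₁)/(k₂−k₁).
= ln(0.592/0.313)/(0.592−0.313) = ln(1.891)/0.2790 = 0.6373/0.2790 = 2.28 s.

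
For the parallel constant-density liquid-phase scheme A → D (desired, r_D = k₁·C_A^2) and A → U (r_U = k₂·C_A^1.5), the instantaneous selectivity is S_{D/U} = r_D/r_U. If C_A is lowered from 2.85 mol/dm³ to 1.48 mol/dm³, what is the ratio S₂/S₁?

S_{D/U} = (k₁/k₂)·C_A^0.5, so S₂/S₁ = (C_{A,2}/C_{A,1})^0.5.
= (1.48/2.85)^0.5 = (0.5193)^0.5 = 0.721.

0.721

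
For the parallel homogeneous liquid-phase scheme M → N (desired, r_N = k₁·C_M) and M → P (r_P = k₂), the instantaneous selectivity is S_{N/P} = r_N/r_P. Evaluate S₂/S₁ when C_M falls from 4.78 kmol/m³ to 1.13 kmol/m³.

0.236

S_{N/P} = (k₁/k₂)·C_M, so S₂/S₁ = (C_{M,2}/C_{M,1}).
= 1.13/4.78 = 0.236.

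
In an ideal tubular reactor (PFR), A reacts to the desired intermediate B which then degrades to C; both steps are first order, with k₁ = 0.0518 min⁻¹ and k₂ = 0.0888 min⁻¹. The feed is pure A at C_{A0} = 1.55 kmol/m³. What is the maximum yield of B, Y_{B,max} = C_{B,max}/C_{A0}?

0.274

For a first-order series the maximum intermediate yield is C_{B,max}/C_{A0} = (k₁/k₂)^[k₂/(k₂−k₁)].
= (0.0518/0.0888)^(0.0888/(0.0888−0.0518)) = (0.5833)^(2.400) = 0.2743.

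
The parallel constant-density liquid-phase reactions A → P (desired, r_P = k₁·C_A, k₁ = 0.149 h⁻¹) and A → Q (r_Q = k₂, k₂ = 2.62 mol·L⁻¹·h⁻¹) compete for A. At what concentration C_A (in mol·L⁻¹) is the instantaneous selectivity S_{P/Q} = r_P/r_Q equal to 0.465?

S_{P/Q} = (k₁/k₂)·C_A ⇒ C_A = S·k₂/k₁.
= 0.465×2.62/0.149 = 8.18 mol·L⁻¹.

8.18 mol·L⁻¹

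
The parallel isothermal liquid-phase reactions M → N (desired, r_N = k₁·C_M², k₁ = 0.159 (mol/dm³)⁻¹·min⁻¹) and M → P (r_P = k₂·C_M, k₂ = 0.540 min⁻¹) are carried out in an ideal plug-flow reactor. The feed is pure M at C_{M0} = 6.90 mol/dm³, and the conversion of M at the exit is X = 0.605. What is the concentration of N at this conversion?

2.41 mol/dm³

C_M = C_{M0}(1−X) = 2.726 mol/dm³.
Along a PFR/batch, dC_P/dC_M = −r_P/(r_N+r_P) = −k₂/(k₂+k₁·C_M).
Integrating from C_{M0} to C_M: C_P = (0.540/0.159)·ln[(0.540+0.159·6.90)/(0.540+0.159·2.73)] = 3.396·ln(1.637/0.9734) = 1.766 mol/dm³.
Then C_N = (C_{M0}−C_M) − C_P = 4.175 − 1.766 = 2.409 mol/dm³.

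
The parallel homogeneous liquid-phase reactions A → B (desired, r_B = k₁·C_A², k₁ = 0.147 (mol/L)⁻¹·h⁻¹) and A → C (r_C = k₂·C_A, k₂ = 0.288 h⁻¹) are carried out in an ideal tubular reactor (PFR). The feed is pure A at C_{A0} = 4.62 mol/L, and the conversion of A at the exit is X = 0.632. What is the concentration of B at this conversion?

1.77 mol/L

C_A = C_{A0}(1−X) = 1.700 mol/L.
Along a PFR/batch, dC_C/dC_A = −r_C/(r_B+r_C) = −k₂/(k₂+k₁·C_A).
Integrating from C_{A0} to C_A: C_C = (0.288/0.147)·ln[(0.288+0.147·4.62)/(0.288+0.147·1.70)] = 1.959·ln(0.9671/0.5379) = 1.149 mol/L.
Then C_B = (C_{A0}−C_A) − C_C = 2.920 − 1.149 = 1.771 mol/L.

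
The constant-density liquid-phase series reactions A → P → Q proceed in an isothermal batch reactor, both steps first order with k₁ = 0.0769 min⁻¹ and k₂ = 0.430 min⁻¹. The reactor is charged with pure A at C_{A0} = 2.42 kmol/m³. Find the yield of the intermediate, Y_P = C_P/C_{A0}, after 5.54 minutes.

0.122

The intermediate concentration in a first-order A→B→C sequence is C_P = k₁C_{A0}(e^(−k₁t) − e^(−k₂t))/(k₂−k₁).
e^(−k₁t) = e^(−0.0769×5.54) = e^(−0.4260) = 0.6531; e^(−k₂t) = e^(−2.382) = 0.09235.
C_P = 0.0769×2.42/(0.430−0.0769) × (0.6531−0.09235) = 0.5270×0.5608 = 0.2955 kmol/m³.
Y_P = C_P/C_{A0} = 0.2955/2.42 = 0.122.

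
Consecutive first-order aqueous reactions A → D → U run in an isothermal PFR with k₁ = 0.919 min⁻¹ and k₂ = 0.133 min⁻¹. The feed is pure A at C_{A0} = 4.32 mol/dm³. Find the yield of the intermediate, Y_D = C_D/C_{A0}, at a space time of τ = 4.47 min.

Solving the coupled first-order balances gives C_D(τ) = [k₁/(k₂−k₁)]·C_{A0}·(e^(−k₁τ) − e^(−k₂τ)).
e^(−k₁τ) = e^(−0.919×4.47) = e^(−4.108) = 0.01644; e^(−k₂τ) = e^(−0.5945) = 0.5518.
C_D = 0.919×4.32/(0.133−0.919) × (0.01644−0.5518) = (-5.051)×(-0.5354) = 2.704 mol/dm³.
Y_D = C_D/C_{A0} = 2.704/4.32 = 0.626.

0.626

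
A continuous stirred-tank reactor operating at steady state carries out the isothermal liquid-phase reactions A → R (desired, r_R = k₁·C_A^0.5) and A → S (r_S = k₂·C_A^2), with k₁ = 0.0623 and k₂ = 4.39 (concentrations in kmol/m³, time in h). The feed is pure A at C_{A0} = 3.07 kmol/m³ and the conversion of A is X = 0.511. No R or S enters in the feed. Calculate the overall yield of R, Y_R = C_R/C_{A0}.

Exit C_A = C_{A0}(1−X) = 3.07×0.489 = 1.501 kmol/m³.
In a CSTR the entire volume is at exit conditions, so r_R = 0.0623×1.501^0.5 = 0.07633 and r_S = 4.39×1.501^2 = 9.894.
Fraction of consumed A going to R: r_R/(r_R+r_S) = 0.007656.
C_R = 0.007656·C_{A0}·X = 0.007656×3.07×0.511 = 0.0120 kmol/m³; Y_R = C_R/C_{A0} = 0.00391.

0.00391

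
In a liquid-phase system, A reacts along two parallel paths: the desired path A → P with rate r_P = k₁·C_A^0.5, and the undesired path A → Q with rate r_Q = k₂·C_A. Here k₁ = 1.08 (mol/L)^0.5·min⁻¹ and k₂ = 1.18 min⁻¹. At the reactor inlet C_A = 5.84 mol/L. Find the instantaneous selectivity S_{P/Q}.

S_{P/Q} = r_P/r_Q = (k₁·C_A^0.5)/(k₂·C_A) = (k₁/k₂)·C_A^-0.5.
= (1.08×5.840^0.5) / (1.18×5.840) = 2.610/6.891 = 0.379.
The undesired path is higher order in A, so low C_A (CSTR or dilute feed) favours P.

0.379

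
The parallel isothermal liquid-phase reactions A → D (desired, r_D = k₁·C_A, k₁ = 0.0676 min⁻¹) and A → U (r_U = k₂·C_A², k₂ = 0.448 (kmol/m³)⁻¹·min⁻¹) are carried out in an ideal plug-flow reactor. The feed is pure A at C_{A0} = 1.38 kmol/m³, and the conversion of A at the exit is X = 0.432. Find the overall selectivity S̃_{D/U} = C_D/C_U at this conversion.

0.143

C_A = C_{A0}(1−X) = 0.7838 kmol/m³.
Along a PFR/batch, dC_D/dC_A = −r_D/(r_D+r_U) = −k₁/(k₁+k₂·C_A).
Integrating from C_{A0} to C_A: C_D = (0.0676/0.448)·ln[(0.0676+0.448·1.38)/(0.0676+0.448·0.784)] = 0.1509·ln(0.6858/0.4188) = 0.07444 kmol/m³.
C_U = (C_{A0}−C_A)−C_D = 0.5217 kmol/m³; S̃_{D/U} = 0.07444/0.5217 = 0.143.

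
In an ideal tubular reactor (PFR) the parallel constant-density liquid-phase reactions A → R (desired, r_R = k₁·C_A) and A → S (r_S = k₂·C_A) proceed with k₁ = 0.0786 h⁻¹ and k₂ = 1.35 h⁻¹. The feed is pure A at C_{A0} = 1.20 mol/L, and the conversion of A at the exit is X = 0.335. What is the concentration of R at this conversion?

C_A = C_{A0}(1−X) = 0.7980 mol/L.
Both paths are first order in A, so the instantaneous fraction to R is constant: dC_R/d(−C_A) = k₁/(k₁+k₂) = 0.05502.
C_R = 0.05502·(C_{A0}−C_A) = 0.05502×0.4020 = 0.0221 mol/L.

0.0221 mol/L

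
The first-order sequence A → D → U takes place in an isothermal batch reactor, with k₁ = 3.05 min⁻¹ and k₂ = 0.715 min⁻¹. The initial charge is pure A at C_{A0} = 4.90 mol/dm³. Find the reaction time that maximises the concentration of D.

Setting dC_D/dt = 0 gives t_opt = ln(k₂/k₁)/(k₂−k₁).
= ln(0.715/3.05)/(0.715−3.05) = ln(0.2344)/-2.335 = -1.451/-2.335 = 0.621 min.

0.621 min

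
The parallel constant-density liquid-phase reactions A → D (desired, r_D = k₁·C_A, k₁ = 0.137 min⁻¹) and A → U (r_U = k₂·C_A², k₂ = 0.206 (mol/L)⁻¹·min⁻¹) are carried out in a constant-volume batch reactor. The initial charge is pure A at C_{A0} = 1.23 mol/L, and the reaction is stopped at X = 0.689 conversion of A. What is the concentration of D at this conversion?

0.394 mol/L

C_A = C_{A0}(1−X) = 0.3825 mol/L.
Along a PFR/batch, dC_D/dC_A = −r_D/(r_D+r_U) = −k₁/(k₁+k₂·C_A).
Integrating from C_{A0} to C_A: C_D = (0.137/0.206)·ln[(0.137+0.206·1.23)/(0.137+0.206·0.383)] = 0.6650·ln(0.3904/0.2158) = 0.3942 mol/L.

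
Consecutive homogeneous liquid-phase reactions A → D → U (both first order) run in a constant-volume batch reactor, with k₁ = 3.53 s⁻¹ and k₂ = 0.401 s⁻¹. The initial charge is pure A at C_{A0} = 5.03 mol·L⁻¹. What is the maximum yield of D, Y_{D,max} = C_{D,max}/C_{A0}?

For a first-order series the maximum intermediate yield is C_{D,max}/C_{A0} = (k₁/k₂)^[k₂/(k₂−k₁)].
= (3.53/0.401)^(0.401/(0.401−3.53)) = (8.803)^(-0.1282) = 0.7567.

0.757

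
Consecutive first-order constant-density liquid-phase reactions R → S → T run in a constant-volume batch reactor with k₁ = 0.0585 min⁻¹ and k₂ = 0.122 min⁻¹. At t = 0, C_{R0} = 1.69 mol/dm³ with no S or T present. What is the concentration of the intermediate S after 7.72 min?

Solving the coupled first-order balances gives C_S(t) = [k₁/(k₂−k₁)]·C_{R0}·(e^(−k₁t) − e^(−k₂t)).
e^(−k₁t) = e^(−0.0585×7.72) = e^(−0.4516) = 0.6366; e^(−k₂t) = e^(−0.9418) = 0.3899.
C_S = 0.0585×1.69/(0.122−0.0585) × (0.6366−0.3899) = 1.557×0.2467 = 0.3841 mol/dm³.

0.384 mol/dm³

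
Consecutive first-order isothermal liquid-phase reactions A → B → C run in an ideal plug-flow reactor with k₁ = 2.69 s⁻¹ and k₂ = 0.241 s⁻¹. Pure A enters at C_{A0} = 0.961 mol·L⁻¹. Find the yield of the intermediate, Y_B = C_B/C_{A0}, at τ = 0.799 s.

0.778

For first-order series with pure A initially, C_B(τ) = k₁C_{A0}/(k₂−k₁)·(e^(−k₁τ) − e^(−k₂τ)).
e^(−k₁τ) = e^(−2.69×0.799) = e^(−2.149) = 0.1166; e^(−k₂τ) = e^(−0.1926) = 0.8248.
C_B = 2.69×0.961/(0.241−2.69) × (0.1166−0.8248) = (-1.056)×(-0.7083) = 0.7476 mol·L⁻¹.
Y_B = C_B/C_{A0} = 0.7476/0.961 = 0.778.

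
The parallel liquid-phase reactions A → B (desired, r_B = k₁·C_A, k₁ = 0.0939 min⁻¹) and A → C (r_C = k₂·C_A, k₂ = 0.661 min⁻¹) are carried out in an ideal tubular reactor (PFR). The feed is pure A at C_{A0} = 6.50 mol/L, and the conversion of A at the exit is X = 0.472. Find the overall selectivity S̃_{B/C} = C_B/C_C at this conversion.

C_A = C_{A0}(1−X) = 3.432 mol/L.
Both paths are first order in A, so the instantaneous fraction to B is constant: dC_B/d(−C_A) = k₁/(k₁+k₂) = 0.1244.
C_B = 0.1244·(C_{A0}−C_A) = 0.1244×3.068 = 0.382 mol/L.
C_C = (C_{A0}−C_A)−C_B = 2.686 mol/L; S̃_{B/C} = 0.3816/2.686 = 0.142.

0.142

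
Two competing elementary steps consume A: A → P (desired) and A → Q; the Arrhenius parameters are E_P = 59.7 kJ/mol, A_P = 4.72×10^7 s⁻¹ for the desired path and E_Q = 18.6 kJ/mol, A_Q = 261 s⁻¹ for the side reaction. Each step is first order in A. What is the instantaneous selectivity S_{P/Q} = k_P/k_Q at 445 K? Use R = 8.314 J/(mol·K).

k_P/k_Q = (A_P/A_Q)·exp[−(E_P−E_Q)/(RT)] = (A_P/A_Q)·exp[(E_Q−E_P)/(RT)].
(E_Q−E_P)/(RT) = (18.6−59.7)×10³/(8.314×445) = -41100/3700 = -11.11.
k_P/k_Q = (4.72×10^7/261)·exp(-11.11) = 1.808×10^5 × 1.498×10^-5 = 2.71.
Since E_P > E_Q, raising the temperature improves selectivity toward P.

2.71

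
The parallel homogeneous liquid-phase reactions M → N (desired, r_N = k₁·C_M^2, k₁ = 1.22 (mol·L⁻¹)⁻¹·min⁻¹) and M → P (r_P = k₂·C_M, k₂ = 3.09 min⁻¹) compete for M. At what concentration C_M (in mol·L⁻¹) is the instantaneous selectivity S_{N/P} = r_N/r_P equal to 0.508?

1.29 mol·L⁻¹

S_{N/P} = (k₁/k₂)·C_M ⇒ C_M = S·k₂/k₁.
= 0.508×3.09/1.22 = 1.29 mol·L⁻¹.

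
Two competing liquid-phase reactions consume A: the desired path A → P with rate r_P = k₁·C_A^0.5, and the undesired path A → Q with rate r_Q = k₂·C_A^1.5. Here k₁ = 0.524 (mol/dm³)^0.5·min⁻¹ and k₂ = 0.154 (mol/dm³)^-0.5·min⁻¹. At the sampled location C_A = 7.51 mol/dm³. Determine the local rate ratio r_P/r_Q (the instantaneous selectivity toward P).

0.453

S_{P/Q} = r_P/r_Q = (k₁·C_A^0.5)/(k₂·C_A^1.5) = (k₁/k₂)·C_A⁻¹.
= (0.524×7.510^0.5) / (0.154×7.510^1.5) = 1.436/3.169 = 0.453.
The undesired path is higher order in A, so low C_A (CSTR or dilute feed) favours P.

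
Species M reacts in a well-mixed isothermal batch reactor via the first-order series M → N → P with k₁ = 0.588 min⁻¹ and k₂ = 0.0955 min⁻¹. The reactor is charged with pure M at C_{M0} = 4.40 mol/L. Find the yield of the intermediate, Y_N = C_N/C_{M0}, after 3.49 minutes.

0.702

For first-order series with pure M initially, C_N(t) = k₁C_{M0}/(k₂−k₁)·(e^(−k₁t) − e^(−k₂t)).
e^(−k₁t) = e^(−0.588×3.49) = e^(−2.052) = 0.1285; e^(−k₂t) = e^(−0.3333) = 0.7166.
C_N = 0.588×4.40/(0.0955−0.588) × (0.1285−0.7166) = (-5.253)×(-0.5881) = 3.089 mol/L.
Y_N = C_N/C_{M0} = 3.089/4.40 = 0.702.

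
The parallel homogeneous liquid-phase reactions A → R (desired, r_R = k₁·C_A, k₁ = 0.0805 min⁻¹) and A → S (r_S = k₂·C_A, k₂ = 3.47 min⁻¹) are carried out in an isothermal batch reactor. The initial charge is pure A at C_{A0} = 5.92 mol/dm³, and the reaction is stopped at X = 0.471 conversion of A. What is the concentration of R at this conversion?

0.0632 mol/dm³

C_A = C_{A0}(1−X) = 3.132 mol/dm³.
Both paths are first order in A, so the instantaneous fraction to R is constant: dC_R/d(−C_A) = k₁/(k₁+k₂) = 0.02267.
C_R = 0.02267·(C_{A0}−C_A) = 0.02267×2.788 = 0.0632 mol/dm³.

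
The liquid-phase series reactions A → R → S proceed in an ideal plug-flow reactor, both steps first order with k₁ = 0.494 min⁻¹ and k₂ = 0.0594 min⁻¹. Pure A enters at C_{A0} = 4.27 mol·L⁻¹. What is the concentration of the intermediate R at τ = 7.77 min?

2.95 mol·L⁻¹

Solving the coupled first-order balances gives C_R(τ) = [k₁/(k₂−k₁)]·C_{A0}·(e^(−k₁τ) − e^(−k₂τ)).
e^(−k₁τ) = e^(−0.494×7.77) = e^(−3.838) = 0.02153; e^(−k₂τ) = e^(−0.4615) = 0.6303.
C_R = 0.494×4.27/(0.0594−0.494) × (0.02153−0.6303) = (-4.854)×(-0.6088) = 2.955 mol·L⁻¹.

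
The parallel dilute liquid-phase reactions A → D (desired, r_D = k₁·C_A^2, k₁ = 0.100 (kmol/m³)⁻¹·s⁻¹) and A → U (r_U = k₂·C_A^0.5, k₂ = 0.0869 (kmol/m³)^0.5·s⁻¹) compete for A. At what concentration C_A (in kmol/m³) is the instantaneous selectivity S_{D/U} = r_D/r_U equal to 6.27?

3.10 kmol/m³

S_{D/U} = (k₁/k₂)·C_A^1.5 ⇒ C_A = (S·k₂/k₁)^(1/1.5).
= (6.27×0.0869/0.100)^(0.6667) = (5.449)^(0.6667) = 3.10 kmol/m³.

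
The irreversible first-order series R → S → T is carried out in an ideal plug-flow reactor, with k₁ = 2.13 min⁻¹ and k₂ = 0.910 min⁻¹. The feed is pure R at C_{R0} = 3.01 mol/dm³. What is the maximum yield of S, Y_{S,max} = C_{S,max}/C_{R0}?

At the optimum, C_{S,max}/C_{R0} = (k₁/k₂)^[k₂/(k₂−k₁)].
= (2.13/0.910)^(0.910/(0.910−2.13)) = (2.341)^(-0.7459) = 0.5303.

0.530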